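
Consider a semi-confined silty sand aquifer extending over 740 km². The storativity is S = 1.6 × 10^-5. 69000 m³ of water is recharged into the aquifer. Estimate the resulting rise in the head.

A = 740 km² = 7.4 × 10^8 m²
Δh = ΔV / (S × A) = 69000 m³ / (1.6 × 10^-5 × 7.4 × 10^8 m²) = 5.828 m

Δh ≈ 5.83 m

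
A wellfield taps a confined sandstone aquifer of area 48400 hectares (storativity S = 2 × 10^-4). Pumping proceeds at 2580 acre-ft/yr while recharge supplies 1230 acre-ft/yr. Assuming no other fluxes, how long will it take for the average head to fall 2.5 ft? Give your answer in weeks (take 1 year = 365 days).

A = 48400 hectares = 4.84 × 10^8 m²
Δh = 2.5 ft = 0.762 m
ΔV = S × A × Δh = 2 × 10^-4 × 4.84 × 10^8 × 0.762 = 73760 m³
Net withdrawal = 2580 − 1230 = 1350 acre-ft/yr = 4562 m³/d
t = ΔV / Q = 73760 m³ / 4562 m³/d = 16.17 d
t = 16.17 d ≈ 2.31 weeks

t ≈ 2.31 weeks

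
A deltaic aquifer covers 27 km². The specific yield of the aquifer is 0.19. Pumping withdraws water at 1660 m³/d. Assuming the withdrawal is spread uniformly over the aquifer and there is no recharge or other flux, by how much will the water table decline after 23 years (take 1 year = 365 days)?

Δh ≈ 2.72 m

A = 27 km² = 2.7 × 10^7 m²
t = 23 years = 8395 d
ΔV = Q × t = 1660 m³/d × 8395 d = 1.394 × 10^7 m³
Δh = ΔV / (Sy × A) = 1.394 × 10^7 / (0.19 × 2.7 × 10^7) = 2.717 m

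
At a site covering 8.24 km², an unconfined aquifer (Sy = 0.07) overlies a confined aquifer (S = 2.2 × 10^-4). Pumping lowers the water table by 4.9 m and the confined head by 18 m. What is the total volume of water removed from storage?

ΔV ≈ 2.86 × 10^6 m³

A = 8.24 km² = 8.24 × 10^6 m²
Unconfined: ΔV_u = Sy × A × Δh_u = 0.07 × 8.24 × 10^6 × 4.9 = 2.826 × 10^6 m³
Confined: ΔV_c = S × A × Δh_c = 2.2 × 10^-4 × 8.24 × 10^6 × 18 = 32630 m³
Total ΔV = 2.826 × 10^6 + 32630 = 2.859 × 10^6 m³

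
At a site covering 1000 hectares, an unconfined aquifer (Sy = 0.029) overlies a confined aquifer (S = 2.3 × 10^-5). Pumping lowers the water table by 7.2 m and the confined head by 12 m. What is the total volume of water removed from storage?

A = 1000 hectares = 1 × 10^7 m²
Unconfined: ΔV_u = Sy × A × Δh_u = 0.029 × 1 × 10^7 × 7.2 = 2.088 × 10^6 m³
Confined: ΔV_c = S × A × Δh_c = 2.3 × 10^-5 × 1 × 10^7 × 12 = 2760 m³
Total ΔV = 2.088 × 10^6 + 2760 = 2.091 × 10^6 m³

ΔV ≈ 2.09 × 10^6 m³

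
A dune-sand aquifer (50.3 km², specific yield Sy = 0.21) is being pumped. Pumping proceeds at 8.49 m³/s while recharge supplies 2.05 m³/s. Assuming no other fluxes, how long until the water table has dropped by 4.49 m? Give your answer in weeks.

t ≈ 12.2 weeks

A = 50.3 km² = 5.03 × 10^7 m²
ΔV = Sy × A × Δh = 0.21 × 5.03 × 10^7 × 4.49 = 4.743 × 10^7 m³
Net withdrawal = 8.49 − 2.05 = 6.44 m³/s = 5.564 × 10^5 m³/d
t = ΔV / Q = 4.743 × 10^7 m³ / 5.564 × 10^5 m³/d = 85.24 d
t = 85.24 d ≈ 12.18 weeks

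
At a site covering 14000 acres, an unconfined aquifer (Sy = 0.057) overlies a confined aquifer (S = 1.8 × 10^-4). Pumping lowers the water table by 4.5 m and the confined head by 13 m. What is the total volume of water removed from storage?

A = 14000 acres = 5.666 × 10^7 m²
Unconfined: ΔV_u = Sy × A × Δh_u = 0.057 × 5.666 × 10^7 × 4.5 = 1.453 × 10^7 m³
Confined: ΔV_c = S × A × Δh_c = 1.8 × 10^-4 × 5.666 × 10^7 × 13 = 1.326 × 10^5 m³
Total ΔV = 1.453 × 10^7 + 1.326 × 10^5 = 1.466 × 10^7 m³

ΔV ≈ 1.47 × 10^7 m³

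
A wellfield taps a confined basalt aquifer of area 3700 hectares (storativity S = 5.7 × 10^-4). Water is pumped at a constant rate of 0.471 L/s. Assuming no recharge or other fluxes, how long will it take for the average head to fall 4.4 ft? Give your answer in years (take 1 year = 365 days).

A = 3700 hectares = 3.7 × 10^7 m²
Δh = 4.4 ft = 1.341 m
ΔV = S × A × Δh = 5.7 × 10^-4 × 3.7 × 10^7 × 1.341 = 28280 m³
Q = 0.471 L/s = 40.69 m³/d
t = ΔV / Q = 28280 m³ / 40.69 m³/d = 695 d
t = 695 d ≈ 1.904 years

t ≈ 1.9 years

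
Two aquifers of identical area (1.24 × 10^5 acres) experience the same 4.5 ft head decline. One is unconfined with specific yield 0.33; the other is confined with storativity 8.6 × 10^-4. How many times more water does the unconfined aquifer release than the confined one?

A = 1.24 × 10^5 acres = 5.018 × 10^8 m²
Δh = 4.5 ft = 1.372 m
Unconfined: ΔV_u = Sy × A × Δh = 0.33 × 5.018 × 10^8 × 1.372 = 2.271 × 10^8 m³
Confined: ΔV_c = S × A × Δh = 8.6 × 10^-4 × 5.018 × 10^8 × 1.372 = 5.919 × 10^5 m³
Ratio = ΔV_u / ΔV_c = Sy / S = 0.33 / 8.6 × 10^-4 = 383.7

ΔV_u / ΔV_c ≈ 384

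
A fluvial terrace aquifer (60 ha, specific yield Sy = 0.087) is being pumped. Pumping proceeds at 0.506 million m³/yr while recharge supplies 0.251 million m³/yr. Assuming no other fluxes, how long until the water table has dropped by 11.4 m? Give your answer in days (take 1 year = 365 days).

A = 60 ha = 6 × 10^5 m²
ΔV = Sy × A × Δh = 0.087 × 6 × 10^5 × 11.4 = 5.951 × 10^5 m³
Net withdrawal = 0.506 − 0.251 = 0.255 million m³/yr = 698.6 m³/d
t = ΔV / Q = 5.951 × 10^5 m³ / 698.6 m³/d = 851.8 d

t ≈ 852 days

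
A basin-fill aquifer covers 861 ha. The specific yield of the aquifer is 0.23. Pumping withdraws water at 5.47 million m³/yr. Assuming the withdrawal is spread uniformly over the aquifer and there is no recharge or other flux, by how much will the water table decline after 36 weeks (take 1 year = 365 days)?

Δh ≈ 1.91 m

A = 861 ha = 8.61 × 10^6 m²
Q = 5.47 million m³/yr = 14990 m³/d
t = 36 weeks = 252 d
ΔV = Q × t = 14990 m³/d × 252 d = 3.777 × 10^6 m³
Δh = ΔV / (Sy × A) = 3.777 × 10^6 / (0.23 × 8.61 × 10^6) = 1.907 m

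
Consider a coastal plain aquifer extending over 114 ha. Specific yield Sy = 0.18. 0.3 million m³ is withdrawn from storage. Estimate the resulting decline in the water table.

A = 114 ha = 1.14 × 10^6 m²
ΔV = 0.3 million m³ = 3 × 10^5 m³
Δh = ΔV / (Sy × A) = 3 × 10^5 m³ / (0.18 × 1.14 × 10^6 m²) = 1.462 m

Δh ≈ 1.46 m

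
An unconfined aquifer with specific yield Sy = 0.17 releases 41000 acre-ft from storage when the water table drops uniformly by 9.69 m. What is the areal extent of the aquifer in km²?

ΔV = 41000 acre-ft = 5.057 × 10^7 m³
A = ΔV / (Sy × Δh) = 5.057 × 10^7 / (0.17 × 9.69) = 3.07 × 10^7 m²
A = 3.07 × 10^7 m² = 30.7 km²

A ≈ 30.7 km²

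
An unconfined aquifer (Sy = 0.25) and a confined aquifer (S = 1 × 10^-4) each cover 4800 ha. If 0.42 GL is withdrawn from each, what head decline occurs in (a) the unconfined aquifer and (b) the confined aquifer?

Δh_u ≈ 0.035 m; Δh_c ≈ 87.5 m

A = 4800 ha = 4.8 × 10^7 m²
ΔV = 0.42 GL = 4.2 × 10^5 m³
Unconfined: Δh_u = ΔV/(Sy·A) = 4.2 × 10^5/(0.25 × 4.8 × 10^7) = 0.035 m
Confined: Δh_c = ΔV/(S·A) = 4.2 × 10^5/(1 × 10^-4 × 4.8 × 10^7) = 87.5 m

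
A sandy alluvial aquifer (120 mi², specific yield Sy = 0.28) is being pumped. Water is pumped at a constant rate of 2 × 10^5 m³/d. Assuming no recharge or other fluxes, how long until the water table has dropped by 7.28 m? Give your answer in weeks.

A = 120 mi² = 3.108 × 10^8 m²
ΔV = Sy × A × Δh = 0.28 × 3.108 × 10^8 × 7.28 = 6.335 × 10^8 m³
t = ΔV / Q = 6.335 × 10^8 m³ / 2 × 10^5 m³/d = 3168 d
t = 3168 d ≈ 452.5 weeks

t ≈ 453 weeks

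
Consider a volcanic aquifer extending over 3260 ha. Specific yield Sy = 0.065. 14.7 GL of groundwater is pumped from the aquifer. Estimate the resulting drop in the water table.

Δh ≈ 6.94 m

A = 3260 ha = 3.26 × 10^7 m²
ΔV = 14.7 GL = 1.47 × 10^7 m³
Δh = ΔV / (Sy × A) = 1.47 × 10^7 m³ / (0.065 × 3.26 × 10^7 m²) = 6.937 m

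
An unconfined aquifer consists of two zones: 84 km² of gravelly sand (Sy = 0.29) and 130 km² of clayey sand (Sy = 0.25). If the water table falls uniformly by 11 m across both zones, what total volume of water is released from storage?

A₁ = 84 km² = 8.4 × 10^7 m²; A₂ = 130 km² = 1.3 × 10^8 m²
ΔV₁ = 0.29 × 8.4 × 10^7 × 11 = 2.68 × 10^8 m³
ΔV₂ = 0.25 × 1.3 × 10^8 × 11 = 3.575 × 10^8 m³
ΔV = ΔV₁ + ΔV₂ = 6.255 × 10^8 m³

ΔV ≈ 6.25 × 10^8 m³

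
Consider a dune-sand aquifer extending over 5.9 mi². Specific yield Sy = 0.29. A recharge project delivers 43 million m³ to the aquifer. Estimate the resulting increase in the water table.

Δh ≈ 9.7 m

A = 5.9 mi² = 1.528 × 10^7 m²
ΔV = 43 million m³ = 4.3 × 10^7 m³
Δh = ΔV / (Sy × A) = 4.3 × 10^7 m³ / (0.29 × 1.528 × 10^7 m²) = 9.703 m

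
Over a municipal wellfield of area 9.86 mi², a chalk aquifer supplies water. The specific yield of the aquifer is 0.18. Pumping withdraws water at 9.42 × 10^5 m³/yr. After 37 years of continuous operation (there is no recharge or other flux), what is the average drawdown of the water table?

Δh ≈ 7.58 m

A = 9.86 mi² = 2.554 × 10^7 m²
Q = 9.42 × 10^5 m³/yr = 2581 m³/d
t = 37 years = 13500 d
ΔV = Q × t = 2581 m³/d × 13500 d = 3.485 × 10^7 m³
Δh = ΔV / (Sy × A) = 3.485 × 10^7 / (0.18 × 2.554 × 10^7) = 7.582 m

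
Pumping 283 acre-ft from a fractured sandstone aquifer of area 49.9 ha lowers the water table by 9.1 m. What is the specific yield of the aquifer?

Sy ≈ 0.077

A = 49.9 ha = 4.99 × 10^5 m²
ΔV = 283 acre-ft = 3.491 × 10^5 m³
Sy = ΔV / (A × Δh) = 3.491 × 10^5 m³ / (4.99 × 10^5 m² × 9.1 m) = 0.07687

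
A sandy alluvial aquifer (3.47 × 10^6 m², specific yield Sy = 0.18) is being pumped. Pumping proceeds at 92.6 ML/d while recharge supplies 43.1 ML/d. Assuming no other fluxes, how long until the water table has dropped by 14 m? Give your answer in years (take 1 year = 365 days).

t ≈ 0.484 years

ΔV = Sy × A × Δh = 0.18 × 3.47 × 10^6 × 14 = 8.744 × 10^6 m³
Net withdrawal = 92.6 − 43.1 = 49.5 ML/d = 49500 m³/d
t = ΔV / Q = 8.744 × 10^6 m³ / 49500 m³/d = 176.7 d
t = 176.7 d ≈ 0.484 years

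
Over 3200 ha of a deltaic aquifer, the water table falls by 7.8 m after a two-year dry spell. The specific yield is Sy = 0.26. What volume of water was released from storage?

ΔV ≈ 6.49 × 10^7 m³

A = 3200 ha = 3.2 × 10^7 m²
ΔV = Sy × A × Δh = 0.26 × 3.2 × 10^7 m² × 7.8 m = 6.49 × 10^7 m³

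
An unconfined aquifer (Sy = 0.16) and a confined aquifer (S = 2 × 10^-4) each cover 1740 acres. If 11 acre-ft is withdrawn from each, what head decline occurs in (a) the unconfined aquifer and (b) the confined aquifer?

Δh_u ≈ 0.012 m; Δh_c ≈ 9.63 m

A = 1740 acres = 7.042 × 10^6 m²
ΔV = 11 acre-ft = 13570 m³
Unconfined: Δh_u = ΔV/(Sy·A) = 13570/(0.16 × 7.042 × 10^6) = 0.01204 m
Confined: Δh_c = ΔV/(S·A) = 13570/(2 × 10^-4 × 7.042 × 10^6) = 9.634 m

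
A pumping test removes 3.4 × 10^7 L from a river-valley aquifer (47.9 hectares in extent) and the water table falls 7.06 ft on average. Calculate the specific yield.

A = 47.9 hectares = 4.79 × 10^5 m²
Δh = 7.06 ft = 2.152 m
ΔV = 3.4 × 10^7 L = 34000 m³
Sy = ΔV / (A × Δh) = 34000 m³ / (4.79 × 10^5 m² × 2.152 m) = 0.03299

Sy ≈ 0.033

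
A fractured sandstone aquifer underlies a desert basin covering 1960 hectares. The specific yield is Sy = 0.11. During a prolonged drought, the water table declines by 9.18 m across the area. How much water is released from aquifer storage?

A = 1960 hectares = 1.96 × 10^7 m²
ΔV = Sy × A × Δh = 0.11 × 1.96 × 10^7 m² × 9.18 m = 1.979 × 10^7 m³

ΔV ≈ 1.98 × 10^7 m³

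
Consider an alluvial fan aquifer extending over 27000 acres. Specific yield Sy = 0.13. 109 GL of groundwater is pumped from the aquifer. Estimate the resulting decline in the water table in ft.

Δh ≈ 25.2 ft

A = 27000 acres = 1.093 × 10^8 m²
ΔV = 109 GL = 1.09 × 10^8 m³
Δh = ΔV / (Sy × A) = 1.09 × 10^8 m³ / (0.13 × 1.093 × 10^8 m²) = 7.674 m
Δh = 7.674 m = 25.18 ft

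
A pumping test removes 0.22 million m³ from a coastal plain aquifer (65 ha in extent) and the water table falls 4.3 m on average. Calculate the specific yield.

Sy ≈ 0.079

A = 65 ha = 6.5 × 10^5 m²
ΔV = 0.22 million m³ = 2.2 × 10^5 m³
Sy = ΔV / (A × Δh) = 2.2 × 10^5 m³ / (6.5 × 10^5 m² × 4.3 m) = 0.07871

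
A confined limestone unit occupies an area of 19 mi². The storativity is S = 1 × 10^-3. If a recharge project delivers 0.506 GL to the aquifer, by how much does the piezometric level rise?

A = 19 mi² = 4.921 × 10^7 m²
ΔV = 0.506 GL = 5.06 × 10^5 m³
Δh = ΔV / (S × A) = 5.06 × 10^5 m³ / (0.001 × 4.921 × 10^7 m²) = 10.28 m

Δh ≈ 10.3 m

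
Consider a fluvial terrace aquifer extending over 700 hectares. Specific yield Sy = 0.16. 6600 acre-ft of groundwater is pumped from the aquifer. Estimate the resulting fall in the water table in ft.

A = 700 hectares = 7 × 10^6 m²
ΔV = 6600 acre-ft = 8.141 × 10^6 m³
Δh = ΔV / (Sy × A) = 8.141 × 10^6 m³ / (0.16 × 7 × 10^6 m²) = 7.269 m
Δh = 7.269 m = 23.85 ft

Δh ≈ 23.8 ft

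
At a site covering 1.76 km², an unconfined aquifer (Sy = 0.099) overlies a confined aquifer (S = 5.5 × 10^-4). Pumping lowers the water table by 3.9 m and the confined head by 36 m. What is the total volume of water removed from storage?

A = 1.76 km² = 1.76 × 10^6 m²
Unconfined: ΔV_u = Sy × A × Δh_u = 0.099 × 1.76 × 10^6 × 3.9 = 6.795 × 10^5 m³
Confined: ΔV_c = S × A × Δh_c = 5.5 × 10^-4 × 1.76 × 10^6 × 36 = 34850 m³
Total ΔV = 6.795 × 10^5 + 34850 = 7.144 × 10^5 m³

ΔV ≈ 7.14 × 10^5 m³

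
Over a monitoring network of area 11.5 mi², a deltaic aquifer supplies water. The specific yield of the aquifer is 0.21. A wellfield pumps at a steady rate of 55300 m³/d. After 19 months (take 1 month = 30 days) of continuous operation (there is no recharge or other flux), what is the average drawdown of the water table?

Δh ≈ 5.04 m

A = 11.5 mi² = 2.978 × 10^7 m²
t = 19 months = 570 d
ΔV = Q × t = 55300 m³/d × 570 d = 3.152 × 10^7 m³
Δh = ΔV / (Sy × A) = 3.152 × 10^7 / (0.21 × 2.978 × 10^7) = 5.039 m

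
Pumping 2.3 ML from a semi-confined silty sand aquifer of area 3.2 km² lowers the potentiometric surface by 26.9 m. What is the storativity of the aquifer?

A = 3.2 km² = 3.2 × 10^6 m²
ΔV = 2.3 ML = 2300 m³
S = ΔV / (A × Δh) = 2300 m³ / (3.2 × 10^6 m² × 26.9 m) = 2.672 × 10^-5

S ≈ 2.7 × 10^-5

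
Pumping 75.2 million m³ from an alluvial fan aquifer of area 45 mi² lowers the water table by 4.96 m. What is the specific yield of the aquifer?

A = 45 mi² = 1.165 × 10^8 m²
ΔV = 75.2 million m³ = 7.52 × 10^7 m³
Sy = ΔV / (A × Δh) = 7.52 × 10^7 m³ / (1.165 × 10^8 m² × 4.96 m) = 0.1301

Sy ≈ 0.13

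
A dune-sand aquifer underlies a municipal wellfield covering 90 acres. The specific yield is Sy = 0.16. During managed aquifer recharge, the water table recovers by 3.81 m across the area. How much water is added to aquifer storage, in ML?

ΔV ≈ 222 ML

A = 90 acres = 3.642 × 10^5 m²
ΔV = Sy × A × Δh = 0.16 × 3.642 × 10^5 m² × 3.81 m = 2.22 × 10^5 m³
ΔV = 2.22 × 10^5 m³ = 222 ML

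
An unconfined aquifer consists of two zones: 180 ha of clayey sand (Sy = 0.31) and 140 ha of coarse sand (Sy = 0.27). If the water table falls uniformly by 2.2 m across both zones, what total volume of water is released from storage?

A₁ = 180 ha = 1.8 × 10^6 m²; A₂ = 140 ha = 1.4 × 10^6 m²
ΔV₁ = 0.31 × 1.8 × 10^6 × 2.2 = 1.228 × 10^6 m³
ΔV₂ = 0.27 × 1.4 × 10^6 × 2.2 = 8.316 × 10^5 m³
ΔV = ΔV₁ + ΔV₂ = 2.059 × 10^6 m³

ΔV ≈ 2.06 × 10^6 m³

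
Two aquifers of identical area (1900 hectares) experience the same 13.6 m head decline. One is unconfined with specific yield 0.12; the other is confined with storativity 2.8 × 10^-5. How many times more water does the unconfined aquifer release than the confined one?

ΔV_u / ΔV_c ≈ 4290

A = 1900 hectares = 1.9 × 10^7 m²
Unconfined: ΔV_u = Sy × A × Δh = 0.12 × 1.9 × 10^7 × 13.6 = 3.101 × 10^7 m³
Confined: ΔV_c = S × A × Δh = 2.8 × 10^-5 × 1.9 × 10^7 × 13.6 = 7235 m³
Ratio = ΔV_u / ΔV_c = Sy / S = 0.12 / 2.8 × 10^-5 = 4286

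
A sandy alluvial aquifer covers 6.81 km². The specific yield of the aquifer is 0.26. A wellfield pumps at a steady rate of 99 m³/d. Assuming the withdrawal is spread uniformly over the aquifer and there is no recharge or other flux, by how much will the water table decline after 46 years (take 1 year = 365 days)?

A = 6.81 km² = 6.81 × 10^6 m²
t = 46 years = 16790 d
ΔV = Q × t = 99 m³/d × 16790 d = 1.662 × 10^6 m³
Δh = ΔV / (Sy × A) = 1.662 × 10^6 / (0.26 × 6.81 × 10^6) = 0.9388 m

Δh ≈ 0.939 m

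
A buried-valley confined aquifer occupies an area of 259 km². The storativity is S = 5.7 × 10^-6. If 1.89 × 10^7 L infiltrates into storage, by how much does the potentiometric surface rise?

A = 259 km² = 2.59 × 10^8 m²
ΔV = 1.89 × 10^7 L = 18900 m³
Δh = ΔV / (S × A) = 18900 m³ / (5.7 × 10^-6 × 2.59 × 10^8 m²) = 12.8 m

Δh ≈ 12.8 m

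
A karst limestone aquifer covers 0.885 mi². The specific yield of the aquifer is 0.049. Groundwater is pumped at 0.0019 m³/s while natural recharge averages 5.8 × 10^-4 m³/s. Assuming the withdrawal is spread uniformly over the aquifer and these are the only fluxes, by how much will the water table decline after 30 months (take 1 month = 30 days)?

Δh ≈ 0.914 m

A = 0.885 mi² = 2.292 × 10^6 m²
Net abstraction = 0.0019 − 5.8 × 10^-4 = 0.00132 m³/s
Q_net = 0.00132 m³/s = 114 m³/d
t = 30 months = 900 d
ΔV = Q × t = 114 m³/d × 900 d = 1.026 × 10^5 m³
Δh = ΔV / (Sy × A) = 1.026 × 10^5 / (0.049 × 2.292 × 10^6) = 0.9139 m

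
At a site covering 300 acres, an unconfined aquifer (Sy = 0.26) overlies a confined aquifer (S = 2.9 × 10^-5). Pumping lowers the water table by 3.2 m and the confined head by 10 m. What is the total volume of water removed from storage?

ΔV ≈ 1.01 × 10^6 m³

A = 300 acres = 1.214 × 10^6 m²
Unconfined: ΔV_u = Sy × A × Δh_u = 0.26 × 1.214 × 10^6 × 3.2 = 1.01 × 10^6 m³
Confined: ΔV_c = S × A × Δh_c = 2.9 × 10^-5 × 1.214 × 10^6 × 10 = 352.1 m³
Total ΔV = 1.01 × 10^6 + 352.1 = 1.01 × 10^6 m³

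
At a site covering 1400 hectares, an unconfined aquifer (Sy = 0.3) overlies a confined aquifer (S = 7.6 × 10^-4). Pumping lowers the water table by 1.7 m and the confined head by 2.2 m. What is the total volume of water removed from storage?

ΔV ≈ 7.16 × 10^6 m³

A = 1400 hectares = 1.4 × 10^7 m²
Unconfined: ΔV_u = Sy × A × Δh_u = 0.3 × 1.4 × 10^7 × 1.7 = 7.14 × 10^6 m³
Confined: ΔV_c = S × A × Δh_c = 7.6 × 10^-4 × 1.4 × 10^7 × 2.2 = 23410 m³
Total ΔV = 7.14 × 10^6 + 23410 = 7.163 × 10^6 m³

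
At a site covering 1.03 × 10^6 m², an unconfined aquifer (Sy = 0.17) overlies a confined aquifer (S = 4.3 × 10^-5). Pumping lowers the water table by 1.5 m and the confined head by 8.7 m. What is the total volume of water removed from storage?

Unconfined: ΔV_u = Sy × A × Δh_u = 0.17 × 1.03 × 10^6 × 1.5 = 2.627 × 10^5 m³
Confined: ΔV_c = S × A × Δh_c = 4.3 × 10^-5 × 1.03 × 10^6 × 8.7 = 385.3 m³
Total ΔV = 2.627 × 10^5 + 385.3 = 2.63 × 10^5 m³

ΔV ≈ 2.63 × 10^5 m³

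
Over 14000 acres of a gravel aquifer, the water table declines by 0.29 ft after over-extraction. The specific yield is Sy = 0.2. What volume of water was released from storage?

A = 14000 acres = 5.666 × 10^7 m²
Δh = 0.29 ft = 0.08839 m
ΔV = Sy × A × Δh = 0.2 × 5.666 × 10^7 m² × 0.08839 m = 1.002 × 10^6 m³

ΔV ≈ 1 × 10^6 m³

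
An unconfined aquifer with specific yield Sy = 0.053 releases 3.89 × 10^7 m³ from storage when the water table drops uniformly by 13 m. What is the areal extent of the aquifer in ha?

A ≈ 5650 ha

A = ΔV / (Sy × Δh) = 3.89 × 10^7 / (0.053 × 13) = 5.646 × 10^7 m²
A = 5.646 × 10^7 m² = 5646 ha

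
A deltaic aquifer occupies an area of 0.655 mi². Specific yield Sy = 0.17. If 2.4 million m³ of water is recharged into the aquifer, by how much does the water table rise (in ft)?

Δh ≈ 27.3 ft

A = 0.655 mi² = 1.696 × 10^6 m²
ΔV = 2.4 million m³ = 2.4 × 10^6 m³
Δh = ΔV / (Sy × A) = 2.4 × 10^6 m³ / (0.17 × 1.696 × 10^6 m²) = 8.322 m
Δh = 8.322 m = 27.3 ft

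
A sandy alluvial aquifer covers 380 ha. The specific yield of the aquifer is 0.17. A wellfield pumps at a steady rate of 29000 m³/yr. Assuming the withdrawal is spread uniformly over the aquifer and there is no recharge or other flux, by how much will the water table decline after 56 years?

A = 380 ha = 3.8 × 10^6 m²
Q = 29000 m³/yr = 79.45 m³/d
t = 56 years = 20440 d
ΔV = Q × t = 79.45 m³/d × 20440 d = 1.624 × 10^6 m³
Δh = ΔV / (Sy × A) = 1.624 × 10^6 / (0.17 × 3.8 × 10^6) = 2.514 m

Δh ≈ 2.51 m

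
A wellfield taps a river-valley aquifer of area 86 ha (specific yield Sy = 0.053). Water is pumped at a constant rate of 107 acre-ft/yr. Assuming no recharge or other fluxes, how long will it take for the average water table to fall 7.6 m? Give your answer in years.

A = 86 ha = 8.6 × 10^5 m²
ΔV = Sy × A × Δh = 0.053 × 8.6 × 10^5 × 7.6 = 3.464 × 10^5 m³
Q = 107 acre-ft/yr = 361.6 m³/d
t = ΔV / Q = 3.464 × 10^5 m³ / 361.6 m³/d = 958 d
t = 958 d ≈ 2.625 years

t ≈ 2.62 years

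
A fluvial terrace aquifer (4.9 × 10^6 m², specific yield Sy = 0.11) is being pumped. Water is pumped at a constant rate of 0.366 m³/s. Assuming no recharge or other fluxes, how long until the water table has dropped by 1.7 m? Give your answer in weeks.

ΔV = Sy × A × Δh = 0.11 × 4.9 × 10^6 × 1.7 = 9.163 × 10^5 m³
Q = 0.366 m³/s = 31620 m³/d
t = ΔV / Q = 9.163 × 10^5 m³ / 31620 m³/d = 28.98 d
t = 28.98 d ≈ 4.139 weeks

t ≈ 4.14 weeks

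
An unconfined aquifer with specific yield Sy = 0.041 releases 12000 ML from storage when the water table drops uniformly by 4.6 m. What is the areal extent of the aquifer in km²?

ΔV = 12000 ML = 1.2 × 10^7 m³
A = ΔV / (Sy × Δh) = 1.2 × 10^7 / (0.041 × 4.6) = 6.363 × 10^7 m²
A = 6.363 × 10^7 m² = 63.63 km²

A ≈ 63.6 km²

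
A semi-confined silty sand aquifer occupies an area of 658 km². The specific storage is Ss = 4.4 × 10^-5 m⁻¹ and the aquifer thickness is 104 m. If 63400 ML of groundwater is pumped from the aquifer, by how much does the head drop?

S = Ss × b = 4.4 × 10^-5 m⁻¹ × 104 m = 4.576 × 10^-3
A = 658 km² = 6.58 × 10^8 m²
ΔV = 63400 ML = 6.34 × 10^7 m³
Δh = ΔV / (S × A) = 6.34 × 10^7 m³ / (0.004576 × 6.58 × 10^8 m²) = 21.06 m

Δh ≈ 21.1 m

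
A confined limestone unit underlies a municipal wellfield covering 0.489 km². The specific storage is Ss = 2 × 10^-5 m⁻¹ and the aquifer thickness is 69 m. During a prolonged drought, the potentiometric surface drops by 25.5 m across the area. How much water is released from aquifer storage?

S = Ss × b = 2 × 10^-5 m⁻¹ × 69 m = 1.38 × 10^-3
A = 0.489 km² = 4.89 × 10^5 m²
ΔV = S × A × Δh = 0.00138 × 4.89 × 10^5 m² × 25.5 m = 17210 m³

ΔV ≈ 17200 m³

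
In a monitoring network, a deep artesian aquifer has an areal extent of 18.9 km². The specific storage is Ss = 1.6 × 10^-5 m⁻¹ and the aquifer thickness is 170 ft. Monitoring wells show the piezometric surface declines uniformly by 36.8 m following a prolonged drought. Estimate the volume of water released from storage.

ΔV ≈ 5.77 × 10^5 m³

b = 170 ft = 51.82 m
S = Ss × b = 1.6 × 10^-5 m⁻¹ × 51.82 m = 8.291 × 10^-4
A = 18.9 km² = 1.89 × 10^7 m²
ΔV = S × A × Δh = 8.291 × 10^-4 × 1.89 × 10^7 m² × 36.8 m = 5.766 × 10^5 m³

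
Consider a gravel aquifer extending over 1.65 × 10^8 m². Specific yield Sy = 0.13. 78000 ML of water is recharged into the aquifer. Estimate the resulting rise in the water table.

Δh ≈ 3.64 m

ΔV = 78000 ML = 7.8 × 10^7 m³
Δh = ΔV / (Sy × A) = 7.8 × 10^7 m³ / (0.13 × 1.65 × 10^8 m²) = 3.636 m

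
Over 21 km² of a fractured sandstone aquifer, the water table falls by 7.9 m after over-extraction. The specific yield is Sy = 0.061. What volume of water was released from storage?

A = 21 km² = 2.1 × 10^7 m²
ΔV = Sy × A × Δh = 0.061 × 2.1 × 10^7 m² × 7.9 m = 1.012 × 10^7 m³

ΔV ≈ 1.01 × 10^7 m³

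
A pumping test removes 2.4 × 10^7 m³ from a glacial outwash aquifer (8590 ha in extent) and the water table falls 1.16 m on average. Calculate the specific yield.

A = 8590 ha = 8.59 × 10^7 m²
Sy = ΔV / (A × Δh) = 2.4 × 10^7 m³ / (8.59 × 10^7 m² × 1.16 m) = 0.2409

Sy ≈ 0.24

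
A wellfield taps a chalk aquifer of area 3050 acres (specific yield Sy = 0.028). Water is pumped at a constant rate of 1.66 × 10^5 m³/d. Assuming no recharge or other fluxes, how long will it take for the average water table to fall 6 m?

A = 3050 acres = 1.234 × 10^7 m²
ΔV = Sy × A × Δh = 0.028 × 1.234 × 10^7 × 6 = 2.074 × 10^6 m³
t = ΔV / Q = 2.074 × 10^6 m³ / 1.66 × 10^5 m³/d = 12.49 d

t ≈ 12.5 days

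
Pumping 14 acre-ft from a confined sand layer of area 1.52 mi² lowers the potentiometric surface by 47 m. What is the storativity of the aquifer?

S ≈ 9.3 × 10^-5

A = 1.52 mi² = 3.937 × 10^6 m²
ΔV = 14 acre-ft = 17270 m³
S = ΔV / (A × Δh) = 17270 m³ / (3.937 × 10^6 m² × 47 m) = 9.333 × 10^-5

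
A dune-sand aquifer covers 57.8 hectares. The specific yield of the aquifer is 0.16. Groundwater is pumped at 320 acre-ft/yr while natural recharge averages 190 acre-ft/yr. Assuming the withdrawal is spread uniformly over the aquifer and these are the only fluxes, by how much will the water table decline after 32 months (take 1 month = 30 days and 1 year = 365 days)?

A = 57.8 hectares = 5.78 × 10^5 m²
Net abstraction = 320 − 190 = 130 acre-ft/yr
Q_net = 130 acre-ft/yr = 439.3 m³/d
t = 32 months = 960 d
ΔV = Q × t = 439.3 m³/d × 960 d = 4.217 × 10^5 m³
Δh = ΔV / (Sy × A) = 4.217 × 10^5 / (0.16 × 5.78 × 10^5) = 4.56 m

Δh ≈ 4.56 m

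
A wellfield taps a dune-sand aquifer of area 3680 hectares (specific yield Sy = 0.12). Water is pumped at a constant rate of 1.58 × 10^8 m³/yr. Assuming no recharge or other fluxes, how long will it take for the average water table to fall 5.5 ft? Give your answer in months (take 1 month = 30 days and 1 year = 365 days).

A = 3680 hectares = 3.68 × 10^7 m²
Δh = 5.5 ft = 1.676 m
ΔV = Sy × A × Δh = 0.12 × 3.68 × 10^7 × 1.676 = 7.403 × 10^6 m³
Q = 1.58 × 10^8 m³/yr = 4.329 × 10^5 m³/d
t = ΔV / Q = 7.403 × 10^6 m³ / 4.329 × 10^5 m³/d = 17.1 d
t = 17.1 d ≈ 0.5701 months

t ≈ 0.57 months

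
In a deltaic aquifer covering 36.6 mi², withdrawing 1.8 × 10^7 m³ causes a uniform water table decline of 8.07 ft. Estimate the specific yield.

Sy ≈ 0.077

A = 36.6 mi² = 9.479 × 10^7 m²
Δh = 8.07 ft = 2.46 m
Sy = ΔV / (A × Δh) = 1.8 × 10^7 m³ / (9.479 × 10^7 m² × 2.46 m) = 0.0772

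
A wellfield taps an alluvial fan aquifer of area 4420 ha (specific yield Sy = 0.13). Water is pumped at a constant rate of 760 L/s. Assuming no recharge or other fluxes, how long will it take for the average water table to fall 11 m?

t ≈ 963 days

A = 4420 ha = 4.42 × 10^7 m²
ΔV = Sy × A × Δh = 0.13 × 4.42 × 10^7 × 11 = 6.321 × 10^7 m³
Q = 760 L/s = 65660 m³/d
t = ΔV / Q = 6.321 × 10^7 m³ / 65660 m³/d = 962.6 d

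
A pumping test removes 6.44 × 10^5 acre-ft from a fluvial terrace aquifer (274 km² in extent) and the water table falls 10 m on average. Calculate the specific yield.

A = 274 km² = 2.74 × 10^8 m²
ΔV = 6.44 × 10^5 acre-ft = 7.944 × 10^8 m³
Sy = ΔV / (A × Δh) = 7.944 × 10^8 m³ / (2.74 × 10^8 m² × 10 m) = 0.2899

Sy ≈ 0.29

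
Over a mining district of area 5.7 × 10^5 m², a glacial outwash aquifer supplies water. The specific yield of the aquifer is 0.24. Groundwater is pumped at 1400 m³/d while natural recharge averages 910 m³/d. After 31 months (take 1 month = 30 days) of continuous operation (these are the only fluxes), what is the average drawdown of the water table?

Net abstraction = 1400 − 910 = 490 m³/d
t = 31 months = 930 d
ΔV = Q × t = 490 m³/d × 930 d = 4.557 × 10^5 m³
Δh = ΔV / (Sy × A) = 4.557 × 10^5 / (0.24 × 5.7 × 10^5) = 3.331 m

Δh ≈ 3.33 m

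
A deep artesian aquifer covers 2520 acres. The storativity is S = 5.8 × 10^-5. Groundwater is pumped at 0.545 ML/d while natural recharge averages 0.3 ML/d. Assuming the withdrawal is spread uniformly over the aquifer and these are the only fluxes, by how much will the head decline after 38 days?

Δh ≈ 15.7 m

A = 2520 acres = 1.02 × 10^7 m²
Net abstraction = 0.545 − 0.3 = 0.245 ML/d
Q_net = 0.245 ML/d = 245 m³/d
ΔV = Q × t = 245 m³/d × 38 d = 9310 m³
Δh = ΔV / (S × A) = 9310 / (5.8 × 10^-5 × 1.02 × 10^7) = 15.74 m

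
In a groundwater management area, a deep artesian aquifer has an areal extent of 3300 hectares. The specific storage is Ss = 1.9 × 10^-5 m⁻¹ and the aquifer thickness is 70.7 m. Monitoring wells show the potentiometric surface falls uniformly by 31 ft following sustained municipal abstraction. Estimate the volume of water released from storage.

ΔV ≈ 4.19 × 10^5 m³

S = Ss × b = 1.9 × 10^-5 m⁻¹ × 70.7 m = 1.343 × 10^-3
A = 3300 hectares = 3.3 × 10^7 m²
Δh = 31 ft = 9.449 m
ΔV = S × A × Δh = 0.001343 × 3.3 × 10^7 m² × 9.449 m = 4.189 × 10^5 m³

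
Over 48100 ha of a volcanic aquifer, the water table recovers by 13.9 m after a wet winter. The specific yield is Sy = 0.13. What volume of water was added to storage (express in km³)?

A = 48100 ha = 4.81 × 10^8 m²
ΔV = Sy × A × Δh = 0.13 × 4.81 × 10^8 m² × 13.9 m = 8.692 × 10^8 m³
ΔV = 8.692 × 10^8 m³ = 0.8692 km³

ΔV ≈ 0.869 km³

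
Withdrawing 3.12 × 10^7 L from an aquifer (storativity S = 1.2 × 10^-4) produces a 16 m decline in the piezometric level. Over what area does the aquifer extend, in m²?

A ≈ 1.62 × 10^7 m²

ΔV = 3.12 × 10^7 L = 31200 m³
A = ΔV / (S × Δh) = 31200 / (1.2 × 10^-4 × 16) = 1.625 × 10^7 m²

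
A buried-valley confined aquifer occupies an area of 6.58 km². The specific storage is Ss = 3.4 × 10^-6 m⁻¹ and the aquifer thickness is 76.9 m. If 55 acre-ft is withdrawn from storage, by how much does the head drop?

Δh ≈ 39.4 m

S = Ss × b = 3.4 × 10^-6 m⁻¹ × 76.9 m = 2.615 × 10^-4
A = 6.58 km² = 6.58 × 10^6 m²
ΔV = 55 acre-ft = 67840 m³
Δh = ΔV / (S × A) = 67840 m³ / (2.615 × 10^-4 × 6.58 × 10^6 m²) = 39.43 m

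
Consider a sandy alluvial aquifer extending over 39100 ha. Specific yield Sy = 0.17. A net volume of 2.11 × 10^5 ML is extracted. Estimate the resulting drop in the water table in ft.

Δh ≈ 10.4 ft

A = 39100 ha = 3.91 × 10^8 m²
ΔV = 2.11 × 10^5 ML = 2.11 × 10^8 m³
Δh = ΔV / (Sy × A) = 2.11 × 10^8 m³ / (0.17 × 3.91 × 10^8 m²) = 3.174 m
Δh = 3.174 m = 10.41 ft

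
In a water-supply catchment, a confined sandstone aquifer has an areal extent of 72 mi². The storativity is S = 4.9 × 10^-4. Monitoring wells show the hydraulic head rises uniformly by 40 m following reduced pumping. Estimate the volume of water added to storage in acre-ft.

A = 72 mi² = 1.865 × 10^8 m²
ΔV = S × A × Δh = 4.9 × 10^-4 × 1.865 × 10^8 m² × 40 m = 3.655 × 10^6 m³
ΔV = 3.655 × 10^6 m³ = 2963 acre-ft

ΔV ≈ 2960 acre-ft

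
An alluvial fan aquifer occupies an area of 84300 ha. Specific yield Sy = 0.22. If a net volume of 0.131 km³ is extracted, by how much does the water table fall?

Δh ≈ 0.706 m

A = 84300 ha = 8.43 × 10^8 m²
ΔV = 0.131 km³ = 1.31 × 10^8 m³
Δh = ΔV / (Sy × A) = 1.31 × 10^8 m³ / (0.22 × 8.43 × 10^8 m²) = 0.7064 m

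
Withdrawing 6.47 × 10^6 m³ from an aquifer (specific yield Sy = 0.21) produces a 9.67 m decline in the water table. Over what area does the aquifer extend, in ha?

A = ΔV / (Sy × Δh) = 6.47 × 10^6 / (0.21 × 9.67) = 3.186 × 10^6 m²
A = 3.186 × 10^6 m² = 318.6 ha

A ≈ 319 ha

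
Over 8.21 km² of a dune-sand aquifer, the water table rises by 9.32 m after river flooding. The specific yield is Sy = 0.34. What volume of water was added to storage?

ΔV ≈ 2.6 × 10^7 m³

A = 8.21 km² = 8.21 × 10^6 m²
ΔV = Sy × A × Δh = 0.34 × 8.21 × 10^6 m² × 9.32 m = 2.602 × 10^7 m³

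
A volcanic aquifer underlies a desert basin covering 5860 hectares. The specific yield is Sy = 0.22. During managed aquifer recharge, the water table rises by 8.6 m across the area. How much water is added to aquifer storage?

A = 5860 hectares = 5.86 × 10^7 m²
ΔV = Sy × A × Δh = 0.22 × 5.86 × 10^7 m² × 8.6 m = 1.109 × 10^8 m³

ΔV ≈ 1.11 × 10^8 m³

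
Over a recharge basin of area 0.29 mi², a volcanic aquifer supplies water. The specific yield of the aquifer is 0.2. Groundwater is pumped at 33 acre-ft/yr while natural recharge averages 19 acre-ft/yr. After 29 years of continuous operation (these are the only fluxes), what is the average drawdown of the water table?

Δh ≈ 3.33 m

A = 0.29 mi² = 7.511 × 10^5 m²
Net abstraction = 33 − 19 = 14 acre-ft/yr
Q_net = 14 acre-ft/yr = 47.31 m³/d
t = 29 years = 10580 d
ΔV = Q × t = 47.31 m³/d × 10580 d = 5.008 × 10^5 m³
Δh = ΔV / (Sy × A) = 5.008 × 10^5 / (0.2 × 7.511 × 10^5) = 3.334 m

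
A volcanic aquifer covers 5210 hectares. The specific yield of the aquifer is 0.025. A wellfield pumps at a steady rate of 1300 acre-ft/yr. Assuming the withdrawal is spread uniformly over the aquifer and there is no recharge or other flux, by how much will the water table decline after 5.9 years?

A = 5210 hectares = 5.21 × 10^7 m²
Q = 1300 acre-ft/yr = 4393 m³/d
t = 5.9 years = 2154 d
ΔV = Q × t = 4393 m³/d × 2154 d = 9.461 × 10^6 m³
Δh = ΔV / (Sy × A) = 9.461 × 10^6 / (0.025 × 5.21 × 10^7) = 7.264 m

Δh ≈ 7.26 m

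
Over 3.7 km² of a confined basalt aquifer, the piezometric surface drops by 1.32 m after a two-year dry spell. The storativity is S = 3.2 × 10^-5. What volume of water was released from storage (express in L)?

A = 3.7 km² = 3.7 × 10^6 m²
ΔV = S × A × Δh = 3.2 × 10^-5 × 3.7 × 10^6 m² × 1.32 m = 156.3 m³
ΔV = 156.3 m³ = 1.563 × 10^5 L

ΔV ≈ 1.56 × 10^5 L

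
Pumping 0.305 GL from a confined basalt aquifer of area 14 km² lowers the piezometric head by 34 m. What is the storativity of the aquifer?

A = 14 km² = 1.4 × 10^7 m²
ΔV = 0.305 GL = 3.05 × 10^5 m³
S = ΔV / (A × Δh) = 3.05 × 10^5 m³ / (1.4 × 10^7 m² × 34 m) = 6.408 × 10^-4

S ≈ 6.4 × 10^-4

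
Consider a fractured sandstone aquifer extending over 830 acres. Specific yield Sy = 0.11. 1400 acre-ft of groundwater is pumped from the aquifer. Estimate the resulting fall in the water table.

A = 830 acres = 3.359 × 10^6 m²
ΔV = 1400 acre-ft = 1.727 × 10^6 m³
Δh = ΔV / (Sy × A) = 1.727 × 10^6 m³ / (0.11 × 3.359 × 10^6 m²) = 4.674 m

Δh ≈ 4.67 m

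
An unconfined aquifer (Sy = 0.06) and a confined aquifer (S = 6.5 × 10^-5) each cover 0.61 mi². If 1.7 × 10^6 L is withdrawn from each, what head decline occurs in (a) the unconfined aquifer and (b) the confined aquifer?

A = 0.61 mi² = 1.58 × 10^6 m²
ΔV = 1.7 × 10^6 L = 1700 m³
Unconfined: Δh_u = ΔV/(Sy·A) = 1700/(0.06 × 1.58 × 10^6) = 0.01793 m
Confined: Δh_c = ΔV/(S·A) = 1700/(6.5 × 10^-5 × 1.58 × 10^6) = 16.55 m

Δh_u ≈ 0.0179 m; Δh_c ≈ 16.6 m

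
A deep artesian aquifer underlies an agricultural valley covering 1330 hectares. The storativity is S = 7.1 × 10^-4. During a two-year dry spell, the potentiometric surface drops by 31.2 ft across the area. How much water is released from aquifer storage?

ΔV ≈ 89800 m³

A = 1330 hectares = 1.33 × 10^7 m²
Δh = 31.2 ft = 9.51 m
ΔV = S × A × Δh = 7.1 × 10^-4 × 1.33 × 10^7 m² × 9.51 m = 89800 m³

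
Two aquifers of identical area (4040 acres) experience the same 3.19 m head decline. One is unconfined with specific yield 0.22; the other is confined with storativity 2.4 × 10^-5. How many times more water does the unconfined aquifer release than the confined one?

A = 4040 acres = 1.635 × 10^7 m²
Unconfined: ΔV_u = Sy × A × Δh = 0.22 × 1.635 × 10^7 × 3.19 = 1.147 × 10^7 m³
Confined: ΔV_c = S × A × Δh = 2.4 × 10^-5 × 1.635 × 10^7 × 3.19 = 1252 m³
Ratio = ΔV_u / ΔV_c = Sy / S = 0.22 / 2.4 × 10^-5 = 9167

ΔV_u / ΔV_c ≈ 9170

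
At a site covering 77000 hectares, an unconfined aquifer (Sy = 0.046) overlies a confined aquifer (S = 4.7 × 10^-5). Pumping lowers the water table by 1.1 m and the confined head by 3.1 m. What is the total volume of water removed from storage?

ΔV ≈ 3.91 × 10^7 m³

A = 77000 hectares = 7.7 × 10^8 m²
Unconfined: ΔV_u = Sy × A × Δh_u = 0.046 × 7.7 × 10^8 × 1.1 = 3.896 × 10^7 m³
Confined: ΔV_c = S × A × Δh_c = 4.7 × 10^-5 × 7.7 × 10^8 × 3.1 = 1.122 × 10^5 m³
Total ΔV = 3.896 × 10^7 + 1.122 × 10^5 = 3.907 × 10^7 m³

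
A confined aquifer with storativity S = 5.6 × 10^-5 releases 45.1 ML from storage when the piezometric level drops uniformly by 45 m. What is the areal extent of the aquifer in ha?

A ≈ 1790 ha

ΔV = 45.1 ML = 45100 m³
A = ΔV / (S × Δh) = 45100 / (5.6 × 10^-5 × 45) = 1.79 × 10^7 m²
A = 1.79 × 10^7 m² = 1790 ha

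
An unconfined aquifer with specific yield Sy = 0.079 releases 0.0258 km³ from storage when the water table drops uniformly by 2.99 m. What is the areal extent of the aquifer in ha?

A ≈ 10900 ha

ΔV = 0.0258 km³ = 2.58 × 10^7 m³
A = ΔV / (Sy × Δh) = 2.58 × 10^7 / (0.079 × 2.99) = 1.092 × 10^8 m²
A = 1.092 × 10^8 m² = 10920 ha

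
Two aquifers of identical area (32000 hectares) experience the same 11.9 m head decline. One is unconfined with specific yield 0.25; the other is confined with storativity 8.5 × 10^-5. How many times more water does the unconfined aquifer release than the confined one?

A = 32000 hectares = 3.2 × 10^8 m²
Unconfined: ΔV_u = Sy × A × Δh = 0.25 × 3.2 × 10^8 × 11.9 = 9.52 × 10^8 m³
Confined: ΔV_c = S × A × Δh = 8.5 × 10^-5 × 3.2 × 10^8 × 11.9 = 3.237 × 10^5 m³
Ratio = ΔV_u / ΔV_c = Sy / S = 0.25 / 8.5 × 10^-5 = 2941

ΔV_u / ΔV_c ≈ 2940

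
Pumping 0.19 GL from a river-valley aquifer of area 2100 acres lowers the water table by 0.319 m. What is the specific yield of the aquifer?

Sy ≈ 0.07

A = 2100 acres = 8.498 × 10^6 m²
ΔV = 0.19 GL = 1.9 × 10^5 m³
Sy = ΔV / (A × Δh) = 1.9 × 10^5 m³ / (8.498 × 10^6 m² × 0.319 m) = 0.07009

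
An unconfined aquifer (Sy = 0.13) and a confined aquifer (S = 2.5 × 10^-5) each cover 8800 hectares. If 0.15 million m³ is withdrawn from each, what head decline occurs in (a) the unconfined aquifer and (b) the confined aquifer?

A = 8800 hectares = 8.8 × 10^7 m²
ΔV = 0.15 million m³ = 1.5 × 10^5 m³
Unconfined: Δh_u = ΔV/(Sy·A) = 1.5 × 10^5/(0.13 × 8.8 × 10^7) = 0.01311 m
Confined: Δh_c = ΔV/(S·A) = 1.5 × 10^5/(2.5 × 10^-5 × 8.8 × 10^7) = 68.18 m

Δh_u ≈ 0.0131 m; Δh_c ≈ 68.2 m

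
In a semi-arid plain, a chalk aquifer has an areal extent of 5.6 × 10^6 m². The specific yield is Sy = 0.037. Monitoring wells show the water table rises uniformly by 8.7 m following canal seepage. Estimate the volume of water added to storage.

ΔV = Sy × A × Δh = 0.037 × 5.6 × 10^6 m² × 8.7 m = 1.803 × 10^6 m³

ΔV ≈ 1.8 × 10^6 m³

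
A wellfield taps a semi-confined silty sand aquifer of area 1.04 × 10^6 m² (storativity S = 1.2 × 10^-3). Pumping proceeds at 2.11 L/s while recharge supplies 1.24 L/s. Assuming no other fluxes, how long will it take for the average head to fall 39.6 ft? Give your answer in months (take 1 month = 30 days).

Δh = 39.6 ft = 12.07 m
ΔV = S × A × Δh = 0.0012 × 1.04 × 10^6 × 12.07 = 15060 m³
Net withdrawal = 2.11 − 1.24 = 0.87 L/s = 75.17 m³/d
t = ΔV / Q = 15060 m³ / 75.17 m³/d = 200.4 d
t = 200.4 d ≈ 6.68 months

t ≈ 6.68 months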